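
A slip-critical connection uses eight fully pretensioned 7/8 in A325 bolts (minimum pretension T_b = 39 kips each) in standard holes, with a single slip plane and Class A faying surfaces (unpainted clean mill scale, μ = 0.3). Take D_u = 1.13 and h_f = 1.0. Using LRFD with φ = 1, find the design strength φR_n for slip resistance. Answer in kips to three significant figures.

106 kips

R_n = μ · D_u · h_f · T_b · n_s · n_b = 0.3 × 1.13 × 1.0 × 39 × 1 × 8 = 105.8 kips.
Design strength φR_n = 1 × 105.8 = 106 kips.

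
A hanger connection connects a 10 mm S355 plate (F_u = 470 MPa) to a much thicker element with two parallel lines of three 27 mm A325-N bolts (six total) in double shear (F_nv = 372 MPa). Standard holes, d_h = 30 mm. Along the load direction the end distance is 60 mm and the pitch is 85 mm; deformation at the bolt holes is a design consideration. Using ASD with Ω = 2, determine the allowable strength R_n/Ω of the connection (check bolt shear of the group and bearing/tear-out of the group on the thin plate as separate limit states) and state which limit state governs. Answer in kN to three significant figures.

Bolt shear: A_b = π·27²/4 = 572.6 mm²; R_n = 372 × 572.6 × 6 × 2 / 1000 = 2556 kN → 2556 / 2 = 1280 kN.
Bearing (1.2 l_c t F_u ≤ 2.4 d t F_u): upper limit = 2.4·27·10·470 / 1000 = 304.6 kN.
  Edge l_c = 60 − 30/2 = 45 → r_n = 253.8 kN; interior l_c = 85 − 30 = 55 → r_n = 304.6 kN.
  R_n,bearing = 2·253.8 + 4·304.6 = 1726 kN → 1726 / 2 = 863 kN.
Bearing governs: 863 kN.

863 kN (bearing governs)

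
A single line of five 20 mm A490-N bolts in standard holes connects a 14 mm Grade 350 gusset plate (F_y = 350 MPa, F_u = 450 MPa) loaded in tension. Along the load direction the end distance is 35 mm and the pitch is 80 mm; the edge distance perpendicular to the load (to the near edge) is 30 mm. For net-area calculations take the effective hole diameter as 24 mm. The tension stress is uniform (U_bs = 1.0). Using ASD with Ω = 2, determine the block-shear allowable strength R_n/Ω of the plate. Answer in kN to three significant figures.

524 kN

Shear plane L_v = 35 + 4·80 = 355 mm; A_gv = 355 × 14 = 4970 mm².
A_nv = (355 − 4.5·24) × 14 = 3458 mm².
A_nt = (30 − 0.5·24) × 14 = 252 mm².
0.6 F_u A_nv = 933.7 kN; 0.6 F_y A_gv = 1044 kN → shear rupture governs the shear term.
R_n = 933.7 + 1.0 × 450 × 252 / 1000 = 1047 kN.
Allowable strength R_n/Ω = 1047 / 2 = 524 kN.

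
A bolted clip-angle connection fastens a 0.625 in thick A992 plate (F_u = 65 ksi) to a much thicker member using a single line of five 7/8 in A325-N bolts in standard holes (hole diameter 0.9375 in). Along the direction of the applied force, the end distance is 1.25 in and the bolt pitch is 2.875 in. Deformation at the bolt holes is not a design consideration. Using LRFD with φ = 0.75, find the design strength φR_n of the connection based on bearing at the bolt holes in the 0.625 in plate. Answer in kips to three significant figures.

Per bolt r_n = 1.5 l_c t F_u ≤ 3.0 d t F_u; upper limit = 3.0 × 0.875 × 0.625 × 65 = 106.6 kips.
Edge bolt: l_c = 1.25 − 0.9375/2 = 0.7812 in → 1.5 × 0.7812 × 0.625 × 65 = 47.61 → r_n = 47.61 kips.
Interior bolts: l_c = 2.875 − 0.9375 = 1.938 in → 1.5 × 1.938 × 0.625 × 65 = 118.1 → r_n = 106.6 kips.
R_n = 1 × 47.61 + 4 × 106.6 = 474.2 kips.
Design strength φR_n = 0.75 × 474.2 = 356 kips.

356 kips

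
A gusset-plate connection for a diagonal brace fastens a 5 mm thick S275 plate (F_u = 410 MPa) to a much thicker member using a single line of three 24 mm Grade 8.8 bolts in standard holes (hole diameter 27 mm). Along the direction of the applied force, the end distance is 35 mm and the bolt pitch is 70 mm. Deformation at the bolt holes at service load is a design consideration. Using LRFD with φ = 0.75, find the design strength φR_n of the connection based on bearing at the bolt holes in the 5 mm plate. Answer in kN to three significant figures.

198 kN

Per bolt r_n = 1.2 l_c t F_u ≤ 2.4 d t F_u; upper limit = 2.4 × 24 × 5 × 410 / 1000 = 118.1 kN.
Edge bolt: l_c = 35 − 27/2 = 21.5 mm → 1.2 × 21.5 × 5 × 410 / 1000 = 52.89 → r_n = 52.89 kN.
Interior bolts: l_c = 70 − 27 = 43 mm → 1.2 × 43 × 5 × 410 / 1000 = 105.8 → r_n = 105.8 kN.
R_n = 1 × 52.89 + 2 × 105.8 = 264.4 kN.
Design strength φR_n = 0.75 × 264.4 = 198 kN.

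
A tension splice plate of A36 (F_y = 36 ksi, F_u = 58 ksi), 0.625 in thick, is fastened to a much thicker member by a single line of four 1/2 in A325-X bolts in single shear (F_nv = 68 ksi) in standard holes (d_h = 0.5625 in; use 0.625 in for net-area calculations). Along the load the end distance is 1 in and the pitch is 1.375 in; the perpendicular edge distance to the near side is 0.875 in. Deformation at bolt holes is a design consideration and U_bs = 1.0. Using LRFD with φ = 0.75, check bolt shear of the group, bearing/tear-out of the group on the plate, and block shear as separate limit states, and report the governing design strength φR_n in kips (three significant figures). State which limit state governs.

Bolt shear: A_b = π·0.5²/4 = 0.1963 in²; R_n = 68 × 0.1963 × 4 × 1 = 53.41 kips → 0.75 × 53.41 = 40.1 kips.
Bearing: edge l_c = 0.7188, r_n = 31.27 kips; interior l_c = 0.8125, r_n = 35.34 kips; R_n = 31.27 + 3·35.34 = 137.3 kips → 103 kips.
Block shear: A_gv = 3.203, A_nv = 1.836, A_nt = 0.3516 in²; R_n = min(0.6F_uA_nv, 0.6F_yA_gv) + U_bs·F_u·A_nt = 84.28 kips → 63.2 kips.
Bolt shear governs: 40.1 kips.

40.1 kips (bolt shear governs)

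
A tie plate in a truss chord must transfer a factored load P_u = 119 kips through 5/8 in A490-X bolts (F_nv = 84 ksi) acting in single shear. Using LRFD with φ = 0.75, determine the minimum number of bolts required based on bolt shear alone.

7 bolts

A_b = π·0.625²/4 = 0.3068 in².
Per-bolt design strength φR_n = 0.75 × 84 × 0.3068 × 1 = 19.33 kips.
n ≥ 119 / 19.33 = 6.157 → use 7 bolts.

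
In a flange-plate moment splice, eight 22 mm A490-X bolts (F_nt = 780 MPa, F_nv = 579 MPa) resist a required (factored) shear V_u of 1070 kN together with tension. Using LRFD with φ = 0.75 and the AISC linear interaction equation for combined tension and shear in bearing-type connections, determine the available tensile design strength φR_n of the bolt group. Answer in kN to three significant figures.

871 kN

A_b = π·22²/4 = 380.1 mm²; f_rv = 1070 × 1000 / (8 × 380.1) = 351.9 MPa.
F'_nt = 1.3 F_nt − (F_nt / φF_nv) f_rv = 1.3·780 − (780/(0.75·579))·351.9 = 382 MPa, capped at F_nt → F'_nt = 382 MPa.
R_n = F'_nt · A_b · n = 382 × 380.1 × 8 / 1000 = 1162 kN.
Design strength φR_n = 0.75 × 1162 = 871 kN.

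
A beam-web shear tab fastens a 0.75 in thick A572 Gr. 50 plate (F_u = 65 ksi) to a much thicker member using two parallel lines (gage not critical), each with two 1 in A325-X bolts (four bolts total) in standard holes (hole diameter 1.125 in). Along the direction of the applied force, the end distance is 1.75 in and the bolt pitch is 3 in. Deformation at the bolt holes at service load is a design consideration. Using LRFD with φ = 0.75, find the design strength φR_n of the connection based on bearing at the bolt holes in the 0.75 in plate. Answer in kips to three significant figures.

Per bolt r_n = 1.2 l_c t F_u ≤ 2.4 d t F_u; upper limit = 2.4 × 1 × 0.75 × 65 = 117 kips.
Edge bolt: l_c = 1.75 − 1.125/2 = 1.188 in → 1.2 × 1.188 × 0.75 × 65 = 69.47 → r_n = 69.47 kips.
Interior bolts: l_c = 3 − 1.125 = 1.875 in → 1.2 × 1.875 × 0.75 × 65 = 109.7 → r_n = 109.7 kips.
R_n = 2 × 69.47 + 2 × 109.7 = 358.3 kips.
Design strength φR_n = 0.75 × 358.3 = 269 kips.

269 kips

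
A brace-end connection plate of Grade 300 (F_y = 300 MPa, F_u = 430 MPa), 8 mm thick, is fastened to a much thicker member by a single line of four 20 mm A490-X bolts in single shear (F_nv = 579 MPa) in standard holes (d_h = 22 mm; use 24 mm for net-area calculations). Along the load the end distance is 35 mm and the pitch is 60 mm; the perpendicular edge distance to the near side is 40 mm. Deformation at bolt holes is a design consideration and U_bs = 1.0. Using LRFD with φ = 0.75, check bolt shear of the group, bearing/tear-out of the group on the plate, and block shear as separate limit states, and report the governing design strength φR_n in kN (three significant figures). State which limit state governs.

275 kN (block shear governs)

Bolt shear: A_b = π·20²/4 = 314.2 mm²; R_n = 579 × 314.2 × 4 × 1 / 1000 = 727.6 kN → 0.75 × 727.6 = 546 kN.
Bearing: edge l_c = 24, r_n = 99.07 kN; interior l_c = 38, r_n = 156.9 kN; R_n = 99.07 + 3·156.9 = 569.7 kN → 427 kN.
Block shear: A_gv = 1720, A_nv = 1048, A_nt = 224 mm²; R_n = min(0.6F_uA_nv, 0.6F_yA_gv) + U_bs·F_u·A_nt = 366.7 kN → 275 kN.
Block shear governs: 275 kN.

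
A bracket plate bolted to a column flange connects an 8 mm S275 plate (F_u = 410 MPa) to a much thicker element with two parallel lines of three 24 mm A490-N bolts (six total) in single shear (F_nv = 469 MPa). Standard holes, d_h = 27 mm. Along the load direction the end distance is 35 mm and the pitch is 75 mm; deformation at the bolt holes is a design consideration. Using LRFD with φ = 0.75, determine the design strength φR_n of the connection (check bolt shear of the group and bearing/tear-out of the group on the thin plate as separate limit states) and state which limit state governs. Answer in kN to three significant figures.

694 kN (bearing governs)

Bolt shear: A_b = π·24²/4 = 452.4 mm²; R_n = 469 × 452.4 × 6 × 1 / 1000 = 1273 kN → 0.75 × 1273 = 955 kN.
Bearing (1.2 l_c t F_u ≤ 2.4 d t F_u): upper limit = 2.4·24·8·410 / 1000 = 188.9 kN.
  Edge l_c = 35 − 27/2 = 21.5 → r_n = 84.62 kN; interior l_c = 75 − 27 = 48 → r_n = 188.9 kN.
  R_n,bearing = 2·84.62 + 4·188.9 = 925 kN → 0.75 × 925 = 694 kN.
Bearing governs: 694 kN.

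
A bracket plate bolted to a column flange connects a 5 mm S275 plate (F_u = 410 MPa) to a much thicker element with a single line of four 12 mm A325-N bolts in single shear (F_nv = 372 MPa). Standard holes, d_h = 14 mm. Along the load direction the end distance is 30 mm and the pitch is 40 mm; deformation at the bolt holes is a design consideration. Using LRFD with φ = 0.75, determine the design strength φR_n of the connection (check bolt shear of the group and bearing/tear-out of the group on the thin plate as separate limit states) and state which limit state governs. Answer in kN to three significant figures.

126 kN (bolt shear governs)

Bolt shear: A_b = π·12²/4 = 113.1 mm²; R_n = 372 × 113.1 × 4 × 1 / 1000 = 168.3 kN → 0.75 × 168.3 = 126 kN.
Bearing (1.2 l_c t F_u ≤ 2.4 d t F_u): upper limit = 2.4·12·5·410 / 1000 = 59.04 kN.
  Edge l_c = 30 − 14/2 = 23 → r_n = 56.58 kN; interior l_c = 40 − 14 = 26 → r_n = 59.04 kN.
  R_n,bearing = 1·56.58 + 3·59.04 = 233.7 kN → 0.75 × 233.7 = 175 kN.
Bolt shear governs: 126 kN.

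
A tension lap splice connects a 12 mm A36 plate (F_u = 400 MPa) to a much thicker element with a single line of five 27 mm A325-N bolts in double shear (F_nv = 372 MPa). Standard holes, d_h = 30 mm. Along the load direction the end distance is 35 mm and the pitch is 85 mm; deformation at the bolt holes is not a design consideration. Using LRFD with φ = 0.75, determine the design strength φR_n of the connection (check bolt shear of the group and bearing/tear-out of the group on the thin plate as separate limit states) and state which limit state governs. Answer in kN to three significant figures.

1270 kN (bearing governs)

Bolt shear: A_b = π·27²/4 = 572.6 mm²; R_n = 372 × 572.6 × 5 × 2 / 1000 = 2130 kN → 0.75 × 2130 = 1600 kN.
Bearing (1.5 l_c t F_u ≤ 3.0 d t F_u): upper limit = 3.0·27·12·400 / 1000 = 388.8 kN.
  Edge l_c = 35 − 30/2 = 20 → r_n = 144 kN; interior l_c = 85 − 30 = 55 → r_n = 388.8 kN.
  R_n,bearing = 1·144 + 4·388.8 = 1699 kN → 0.75 × 1699 = 1270 kN.
Bearing governs: 1270 kN.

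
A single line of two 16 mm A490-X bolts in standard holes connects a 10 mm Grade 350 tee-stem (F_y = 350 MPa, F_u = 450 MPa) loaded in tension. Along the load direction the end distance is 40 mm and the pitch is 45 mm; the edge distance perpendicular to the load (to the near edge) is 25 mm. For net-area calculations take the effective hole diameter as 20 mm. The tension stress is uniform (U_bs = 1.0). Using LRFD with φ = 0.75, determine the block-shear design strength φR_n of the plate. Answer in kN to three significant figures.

Shear plane L_v = 40 + 1·45 = 85 mm; A_gv = 85 × 10 = 850 mm².
A_nv = (85 − 1.5·20) × 10 = 550 mm².
A_nt = (25 − 0.5·20) × 10 = 150 mm².
0.6 F_u A_nv = 148.5 kN; 0.6 F_y A_gv = 178.5 kN → shear rupture governs the shear term.
R_n = 148.5 + 1.0 × 450 × 150 / 1000 = 216 kN.
Design strength φR_n = 0.75 × 216 = 162 kN.

162 kN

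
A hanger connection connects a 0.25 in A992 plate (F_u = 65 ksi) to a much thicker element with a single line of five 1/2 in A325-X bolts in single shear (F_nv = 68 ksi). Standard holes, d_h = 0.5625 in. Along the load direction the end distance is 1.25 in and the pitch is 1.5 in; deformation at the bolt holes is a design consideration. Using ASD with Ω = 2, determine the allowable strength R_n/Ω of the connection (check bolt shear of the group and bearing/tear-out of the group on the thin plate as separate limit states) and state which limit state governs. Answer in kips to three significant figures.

33.4 kips (bolt shear governs)

Bolt shear: A_b = π·0.5²/4 = 0.1963 in²; R_n = 68 × 0.1963 × 5 × 1 = 66.76 kips → 66.76 / 2 = 33.4 kips.
Bearing (1.2 l_c t F_u ≤ 2.4 d t F_u): upper limit = 2.4·0.5·0.25·65 = 19.5 kips.
  Edge l_c = 1.25 − 0.5625/2 = 0.9688 → r_n = 18.89 kips; interior l_c = 1.5 − 0.5625 = 0.9375 → r_n = 18.28 kips.
  R_n,bearing = 1·18.89 + 4·18.28 = 92.02 kips → 92.02 / 2 = 46 kips.
Bolt shear governs: 33.4 kips.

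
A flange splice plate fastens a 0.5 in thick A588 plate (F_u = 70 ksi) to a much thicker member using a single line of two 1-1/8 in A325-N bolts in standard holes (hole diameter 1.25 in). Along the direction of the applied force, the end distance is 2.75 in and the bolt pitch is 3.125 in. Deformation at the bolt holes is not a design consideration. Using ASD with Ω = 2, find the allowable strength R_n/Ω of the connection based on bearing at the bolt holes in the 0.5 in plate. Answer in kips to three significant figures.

105 kips

Per bolt r_n = 1.5 l_c t F_u ≤ 3.0 d t F_u; upper limit = 3.0 × 1.125 × 0.5 × 70 = 118.1 kips.
Edge bolt: l_c = 2.75 − 1.25/2 = 2.125 in → 1.5 × 2.125 × 0.5 × 70 = 111.6 → r_n = 111.6 kips.
Interior bolts: l_c = 3.125 − 1.25 = 1.875 in → 1.5 × 1.875 × 0.5 × 70 = 98.44 → r_n = 98.44 kips.
R_n = 1 × 111.6 + 1 × 98.44 = 210 kips.
Allowable strength R_n/Ω = 210 / 2 = 105 kips.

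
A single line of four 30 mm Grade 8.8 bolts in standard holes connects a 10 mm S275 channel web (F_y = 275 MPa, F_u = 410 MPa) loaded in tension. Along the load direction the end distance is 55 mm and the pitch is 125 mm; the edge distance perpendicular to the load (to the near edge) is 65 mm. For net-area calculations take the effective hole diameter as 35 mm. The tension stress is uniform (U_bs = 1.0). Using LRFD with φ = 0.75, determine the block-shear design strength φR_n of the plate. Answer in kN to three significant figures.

Shear plane L_v = 55 + 3·125 = 430 mm; A_gv = 430 × 10 = 4300 mm².
A_nv = (430 − 3.5·35) × 10 = 3075 mm².
A_nt = (65 − 0.5·35) × 10 = 475 mm².
0.6 F_u A_nv = 756.5 kN; 0.6 F_y A_gv = 709.5 kN → shear yielding governs the shear term.
R_n = 709.5 + 1.0 × 410 × 475 / 1000 = 904.2 kN.
Design strength φR_n = 0.75 × 904.2 = 678 kN.

678 kN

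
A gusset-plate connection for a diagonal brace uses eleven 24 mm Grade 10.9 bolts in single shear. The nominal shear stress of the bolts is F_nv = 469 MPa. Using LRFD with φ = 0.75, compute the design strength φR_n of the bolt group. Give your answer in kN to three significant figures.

1750 kN

A_b = π × 24² / 4 = 452.4 mm².
R_n = F_nv · A_b · n · n_s = 469 × 452.4 × 11 × 1 / 1000 = 2334 kN.
Design strength φR_n = 0.75 × 2334 = 1750 kN.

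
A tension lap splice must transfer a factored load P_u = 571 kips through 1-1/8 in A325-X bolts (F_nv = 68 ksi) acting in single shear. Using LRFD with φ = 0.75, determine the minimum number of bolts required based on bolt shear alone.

12 bolts

A_b = π·1.125²/4 = 0.994 in².
Per-bolt design strength φR_n = 0.75 × 68 × 0.994 × 1 = 50.69 kips.
n ≥ 571 / 50.69 = 11.26 → use 12 bolts.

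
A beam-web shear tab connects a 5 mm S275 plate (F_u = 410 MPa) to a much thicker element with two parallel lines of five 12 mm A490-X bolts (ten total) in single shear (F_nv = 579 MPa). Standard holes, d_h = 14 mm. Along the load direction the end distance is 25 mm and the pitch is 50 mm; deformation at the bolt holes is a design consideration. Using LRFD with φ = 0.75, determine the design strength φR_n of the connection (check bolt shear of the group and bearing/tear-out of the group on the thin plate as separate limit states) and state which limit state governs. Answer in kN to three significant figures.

421 kN (bearing governs)

Bolt shear: A_b = π·12²/4 = 113.1 mm²; R_n = 579 × 113.1 × 10 × 1 / 1000 = 654.8 kN → 0.75 × 654.8 = 491 kN.
Bearing (1.2 l_c t F_u ≤ 2.4 d t F_u): upper limit = 2.4·12·5·410 / 1000 = 59.04 kN.
  Edge l_c = 25 − 14/2 = 18 → r_n = 44.28 kN; interior l_c = 50 − 14 = 36 → r_n = 59.04 kN.
  R_n,bearing = 2·44.28 + 8·59.04 = 560.9 kN → 0.75 × 560.9 = 421 kN.
Bearing governs: 421 kN.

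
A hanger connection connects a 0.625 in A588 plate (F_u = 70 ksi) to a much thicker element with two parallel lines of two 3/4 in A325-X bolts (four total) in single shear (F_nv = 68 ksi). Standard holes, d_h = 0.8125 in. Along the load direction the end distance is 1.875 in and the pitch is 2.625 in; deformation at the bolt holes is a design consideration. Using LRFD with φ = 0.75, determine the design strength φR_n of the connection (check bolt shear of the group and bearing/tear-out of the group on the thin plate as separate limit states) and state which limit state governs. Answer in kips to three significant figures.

Bolt shear: A_b = π·0.75²/4 = 0.4418 in²; R_n = 68 × 0.4418 × 4 × 1 = 120.2 kips → 0.75 × 120.2 = 90.1 kips.
Bearing (1.2 l_c t F_u ≤ 2.4 d t F_u): upper limit = 2.4·0.75·0.625·70 = 78.75 kips.
  Edge l_c = 1.875 − 0.8125/2 = 1.469 → r_n = 77.11 kips; interior l_c = 2.625 − 0.8125 = 1.812 → r_n = 78.75 kips.
  R_n,bearing = 2·77.11 + 2·78.75 = 311.7 kips → 0.75 × 311.7 = 234 kips.
Bolt shear governs: 90.1 kips.

90.1 kips (bolt shear governs)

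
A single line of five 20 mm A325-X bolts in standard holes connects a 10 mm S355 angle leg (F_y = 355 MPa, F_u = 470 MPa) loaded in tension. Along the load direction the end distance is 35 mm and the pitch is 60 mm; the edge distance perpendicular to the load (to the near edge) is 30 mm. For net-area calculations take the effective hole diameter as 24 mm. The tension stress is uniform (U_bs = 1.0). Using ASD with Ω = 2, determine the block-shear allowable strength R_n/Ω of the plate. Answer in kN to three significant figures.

Shear plane L_v = 35 + 4·60 = 275 mm; A_gv = 275 × 10 = 2750 mm².
A_nv = (275 − 4.5·24) × 10 = 1670 mm².
A_nt = (30 − 0.5·24) × 10 = 180 mm².
0.6 F_u A_nv = 470.9 kN; 0.6 F_y A_gv = 585.8 kN → shear rupture governs the shear term.
R_n = 470.9 + 1.0 × 470 × 180 / 1000 = 555.5 kN.
Allowable strength R_n/Ω = 555.5 / 2 = 278 kN.

278 kN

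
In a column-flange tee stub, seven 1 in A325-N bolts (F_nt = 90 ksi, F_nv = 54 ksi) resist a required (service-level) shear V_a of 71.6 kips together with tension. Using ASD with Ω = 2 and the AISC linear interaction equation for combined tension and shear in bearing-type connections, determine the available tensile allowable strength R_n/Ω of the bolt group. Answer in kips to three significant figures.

202 kips

A_b = π·1²/4 = 0.7854 in²; f_rv = 71.6 / (7 × 0.7854) = 13.02 ksi.
F'_nt = 1.3 F_nt − (Ω F_nt / F_nv) f_rv = 1.3·90 − (2·90/54)·13.02 = 73.59 ksi, capped at F_nt → F'_nt = 73.59 ksi.
R_n = F'_nt · A_b · n = 73.59 × 0.7854 × 7 = 404.6 kips.
Allowable strength R_n/Ω = 404.6 / 2 = 202 kips.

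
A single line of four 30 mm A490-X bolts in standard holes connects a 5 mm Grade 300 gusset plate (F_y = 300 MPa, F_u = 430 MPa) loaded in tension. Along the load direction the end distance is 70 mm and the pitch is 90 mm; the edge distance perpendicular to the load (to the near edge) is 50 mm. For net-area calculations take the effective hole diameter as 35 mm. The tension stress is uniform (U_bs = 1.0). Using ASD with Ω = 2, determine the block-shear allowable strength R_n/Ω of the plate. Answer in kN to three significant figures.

175 kN

Shear plane L_v = 70 + 3·90 = 340 mm; A_gv = 340 × 5 = 1700 mm².
A_nv = (340 − 3.5·35) × 5 = 1088 mm².
A_nt = (50 − 0.5·35) × 5 = 162.5 mm².
0.6 F_u A_nv = 280.6 kN; 0.6 F_y A_gv = 306 kN → shear rupture governs the shear term.
R_n = 280.6 + 1.0 × 430 × 162.5 / 1000 = 350.4 kN.
Allowable strength R_n/Ω = 350.4 / 2 = 175 kN.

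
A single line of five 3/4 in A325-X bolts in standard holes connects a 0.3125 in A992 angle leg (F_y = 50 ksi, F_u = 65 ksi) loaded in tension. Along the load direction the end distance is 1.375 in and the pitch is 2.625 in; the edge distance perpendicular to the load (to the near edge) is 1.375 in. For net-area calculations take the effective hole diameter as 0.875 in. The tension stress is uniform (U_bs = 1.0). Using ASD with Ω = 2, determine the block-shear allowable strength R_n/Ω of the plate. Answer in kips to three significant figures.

57.9 kips

Shear plane L_v = 1.375 + 4·2.625 = 11.88 in; A_gv = 11.88 × 0.3125 = 3.711 in².
A_nv = (11.88 − 4.5·0.875) × 0.3125 = 2.48 in².
A_nt = (1.375 − 0.5·0.875) × 0.3125 = 0.293 in².
0.6 F_u A_nv = 96.74 kips; 0.6 F_y A_gv = 111.3 kips → shear rupture governs the shear term.
R_n = 96.74 + 1.0 × 65 × 0.293 = 115.8 kips.
Allowable strength R_n/Ω = 115.8 / 2 = 57.9 kips.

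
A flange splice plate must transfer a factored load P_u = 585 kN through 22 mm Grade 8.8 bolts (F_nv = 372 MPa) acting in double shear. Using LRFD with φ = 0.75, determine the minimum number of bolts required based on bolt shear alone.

A_b = π·22²/4 = 380.1 mm².
Per-bolt design strength φR_n = 0.75 × 372 × 380.1 × 2 / 1000 = 212.1 kN.
n ≥ 585 / 212.1 = 2.758 → use 3 bolts.

3 bolts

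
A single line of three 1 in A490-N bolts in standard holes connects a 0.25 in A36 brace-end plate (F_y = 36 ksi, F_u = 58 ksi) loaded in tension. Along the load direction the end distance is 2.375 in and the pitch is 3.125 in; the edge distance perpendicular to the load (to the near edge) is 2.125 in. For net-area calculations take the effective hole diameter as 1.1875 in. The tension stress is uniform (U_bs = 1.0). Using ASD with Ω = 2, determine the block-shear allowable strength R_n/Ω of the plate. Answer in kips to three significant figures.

34.4 kips

Shear plane L_v = 2.375 + 2·3.125 = 8.625 in; A_gv = 8.625 × 0.25 = 2.156 in².
A_nv = (8.625 − 2.5·1.1875) × 0.25 = 1.414 in².
A_nt = (2.125 − 0.5·1.1875) × 0.25 = 0.3828 in².
0.6 F_u A_nv = 49.21 kips; 0.6 F_y A_gv = 46.57 kips → shear yielding governs the shear term.
R_n = 46.57 + 1.0 × 58 × 0.3828 = 68.78 kips.
Allowable strength R_n/Ω = 68.78 / 2 = 34.4 kips.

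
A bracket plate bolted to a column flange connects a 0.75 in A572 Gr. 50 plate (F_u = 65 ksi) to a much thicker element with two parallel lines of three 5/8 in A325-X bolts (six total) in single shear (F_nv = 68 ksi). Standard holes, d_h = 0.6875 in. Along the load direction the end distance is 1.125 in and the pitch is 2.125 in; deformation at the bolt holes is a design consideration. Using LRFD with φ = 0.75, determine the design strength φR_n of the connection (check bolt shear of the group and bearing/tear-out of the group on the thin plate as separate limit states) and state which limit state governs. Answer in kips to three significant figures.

Bolt shear: A_b = π·0.625²/4 = 0.3068 in²; R_n = 68 × 0.3068 × 6 × 1 = 125.2 kips → 0.75 × 125.2 = 93.9 kips.
Bearing (1.2 l_c t F_u ≤ 2.4 d t F_u): upper limit = 2.4·0.625·0.75·65 = 73.12 kips.
  Edge l_c = 1.125 − 0.6875/2 = 0.7812 → r_n = 45.7 kips; interior l_c = 2.125 − 0.6875 = 1.438 → r_n = 73.12 kips.
  R_n,bearing = 2·45.7 + 4·73.12 = 383.9 kips → 0.75 × 383.9 = 288 kips.
Bolt shear governs: 93.9 kips.

93.9 kips (bolt shear governs)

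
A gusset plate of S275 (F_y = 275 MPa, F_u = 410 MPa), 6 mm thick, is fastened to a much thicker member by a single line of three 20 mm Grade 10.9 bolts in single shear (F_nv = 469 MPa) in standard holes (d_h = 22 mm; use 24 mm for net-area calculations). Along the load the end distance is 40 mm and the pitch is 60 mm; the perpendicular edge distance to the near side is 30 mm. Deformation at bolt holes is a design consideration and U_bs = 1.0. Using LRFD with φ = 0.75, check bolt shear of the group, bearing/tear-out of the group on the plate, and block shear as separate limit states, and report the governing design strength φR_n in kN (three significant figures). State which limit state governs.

Bolt shear: A_b = π·20²/4 = 314.2 mm²; R_n = 469 × 314.2 × 3 × 1 / 1000 = 442 kN → 0.75 × 442 = 332 kN.
Bearing: edge l_c = 29, r_n = 85.61 kN; interior l_c = 38, r_n = 112.2 kN; R_n = 85.61 + 2·112.2 = 310 kN → 232 kN.
Block shear: A_gv = 960, A_nv = 600, A_nt = 108 mm²; R_n = min(0.6F_uA_nv, 0.6F_yA_gv) + U_bs·F_u·A_nt = 191.9 kN → 144 kN.
Block shear governs: 144 kN.

144 kN (block shear governs)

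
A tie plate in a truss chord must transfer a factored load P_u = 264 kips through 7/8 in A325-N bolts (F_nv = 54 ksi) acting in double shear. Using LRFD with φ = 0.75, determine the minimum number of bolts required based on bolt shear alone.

6 bolts

A_b = π·0.875²/4 = 0.6013 in².
Per-bolt design strength φR_n = 0.75 × 54 × 0.6013 × 2 = 48.71 kips.
n ≥ 264 / 48.71 = 5.42 → use 6 bolts.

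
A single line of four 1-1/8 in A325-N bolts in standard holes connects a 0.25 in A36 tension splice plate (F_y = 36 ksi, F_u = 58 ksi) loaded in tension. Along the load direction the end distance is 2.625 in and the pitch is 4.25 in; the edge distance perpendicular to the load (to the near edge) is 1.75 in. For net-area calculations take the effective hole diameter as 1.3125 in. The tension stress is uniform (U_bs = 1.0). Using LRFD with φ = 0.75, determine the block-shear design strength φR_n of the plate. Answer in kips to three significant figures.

Shear plane L_v = 2.625 + 3·4.25 = 15.38 in; A_gv = 15.38 × 0.25 = 3.844 in².
A_nv = (15.38 − 3.5·1.3125) × 0.25 = 2.695 in².
A_nt = (1.75 − 0.5·1.3125) × 0.25 = 0.2734 in².
0.6 F_u A_nv = 93.8 kips; 0.6 F_y A_gv = 83.02 kips → shear yielding governs the shear term.
R_n = 83.02 + 1.0 × 58 × 0.2734 = 98.88 kips.
Design strength φR_n = 0.75 × 98.88 = 74.2 kips.

74.2 kips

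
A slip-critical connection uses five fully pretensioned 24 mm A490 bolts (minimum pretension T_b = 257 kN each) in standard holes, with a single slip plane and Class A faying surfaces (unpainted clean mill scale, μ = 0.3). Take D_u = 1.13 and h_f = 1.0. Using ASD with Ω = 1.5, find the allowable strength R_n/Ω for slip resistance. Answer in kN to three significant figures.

R_n = μ · D_u · h_f · T_b · n_s · n_b = 0.3 × 1.13 × 1.0 × 257 × 1 × 5 = 435.6 kN.
Allowable strength R_n/Ω = 435.6 / 1.5 = 290 kN.

290 kN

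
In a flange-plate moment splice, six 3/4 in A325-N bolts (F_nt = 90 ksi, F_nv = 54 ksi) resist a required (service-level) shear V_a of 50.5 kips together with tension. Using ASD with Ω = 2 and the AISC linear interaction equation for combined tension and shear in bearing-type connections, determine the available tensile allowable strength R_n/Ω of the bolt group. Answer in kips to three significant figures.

A_b = π·0.75²/4 = 0.4418 in²; f_rv = 50.5 / (6 × 0.4418) = 19.05 ksi.
F'_nt = 1.3 F_nt − (Ω F_nt / F_nv) f_rv = 1.3·90 − (2·90/54)·19.05 = 53.5 ksi, capped at F_nt → F'_nt = 53.5 ksi.
R_n = F'_nt · A_b · n = 53.5 × 0.4418 × 6 = 141.8 kips.
Allowable strength R_n/Ω = 141.8 / 2 = 70.9 kips.

70.9 kips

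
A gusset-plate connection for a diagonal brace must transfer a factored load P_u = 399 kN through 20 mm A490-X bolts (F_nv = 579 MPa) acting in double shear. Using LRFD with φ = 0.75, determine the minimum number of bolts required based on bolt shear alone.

2 bolts

A_b = π·20²/4 = 314.2 mm².
Per-bolt design strength φR_n = 0.75 × 579 × 314.2 × 2 / 1000 = 272.8 kN.
n ≥ 399 / 272.8 = 1.462 → use 2 bolts.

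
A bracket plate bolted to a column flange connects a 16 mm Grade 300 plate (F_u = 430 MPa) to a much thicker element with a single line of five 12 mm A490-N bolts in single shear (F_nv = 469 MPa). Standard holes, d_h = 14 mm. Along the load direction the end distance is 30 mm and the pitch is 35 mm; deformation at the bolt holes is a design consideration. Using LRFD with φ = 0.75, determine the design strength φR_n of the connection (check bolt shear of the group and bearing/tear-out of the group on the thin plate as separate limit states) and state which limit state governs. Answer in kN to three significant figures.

199 kN (bolt shear governs)

Bolt shear: A_b = π·12²/4 = 113.1 mm²; R_n = 469 × 113.1 × 5 × 1 / 1000 = 265.2 kN → 0.75 × 265.2 = 199 kN.
Bearing (1.2 l_c t F_u ≤ 2.4 d t F_u): upper limit = 2.4·12·16·430 / 1000 = 198.1 kN.
  Edge l_c = 30 − 14/2 = 23 → r_n = 189.9 kN; interior l_c = 35 − 14 = 21 → r_n = 173.4 kN.
  R_n,bearing = 1·189.9 + 4·173.4 = 883.4 kN → 0.75 × 883.4 = 663 kN.
Bolt shear governs: 199 kN.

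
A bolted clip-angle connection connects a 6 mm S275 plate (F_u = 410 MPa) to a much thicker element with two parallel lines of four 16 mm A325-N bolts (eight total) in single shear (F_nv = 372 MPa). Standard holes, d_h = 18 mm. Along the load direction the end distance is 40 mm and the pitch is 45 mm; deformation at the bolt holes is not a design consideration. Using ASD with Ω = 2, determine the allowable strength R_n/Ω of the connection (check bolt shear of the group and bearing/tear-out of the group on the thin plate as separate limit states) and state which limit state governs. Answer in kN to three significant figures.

Bolt shear: A_b = π·16²/4 = 201.1 mm²; R_n = 372 × 201.1 × 8 × 1 / 1000 = 598.4 kN → 598.4 / 2 = 299 kN.
Bearing (1.5 l_c t F_u ≤ 3.0 d t F_u): upper limit = 3.0·16·6·410 / 1000 = 118.1 kN.
  Edge l_c = 40 − 18/2 = 31 → r_n = 114.4 kN; interior l_c = 45 − 18 = 27 → r_n = 99.63 kN.
  R_n,bearing = 2·114.4 + 6·99.63 = 826.6 kN → 826.6 / 2 = 413 kN.
Bolt shear governs: 299 kN.

299 kN (bolt shear governs)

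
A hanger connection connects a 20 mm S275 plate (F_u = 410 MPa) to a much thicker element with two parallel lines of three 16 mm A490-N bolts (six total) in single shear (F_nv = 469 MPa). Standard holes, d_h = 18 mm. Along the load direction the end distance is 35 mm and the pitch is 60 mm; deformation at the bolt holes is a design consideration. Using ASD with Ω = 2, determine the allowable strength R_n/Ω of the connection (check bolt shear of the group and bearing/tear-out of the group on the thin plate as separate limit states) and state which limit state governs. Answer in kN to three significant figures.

283 kN (bolt shear governs)

Bolt shear: A_b = π·16²/4 = 201.1 mm²; R_n = 469 × 201.1 × 6 × 1 / 1000 = 565.8 kN → 565.8 / 2 = 283 kN.
Bearing (1.2 l_c t F_u ≤ 2.4 d t F_u): upper limit = 2.4·16·20·410 / 1000 = 314.9 kN.
  Edge l_c = 35 − 18/2 = 26 → r_n = 255.8 kN; interior l_c = 60 − 18 = 42 → r_n = 314.9 kN.
  R_n,bearing = 2·255.8 + 4·314.9 = 1771 kN → 1771 / 2 = 886 kN.
Bolt shear governs: 283 kN.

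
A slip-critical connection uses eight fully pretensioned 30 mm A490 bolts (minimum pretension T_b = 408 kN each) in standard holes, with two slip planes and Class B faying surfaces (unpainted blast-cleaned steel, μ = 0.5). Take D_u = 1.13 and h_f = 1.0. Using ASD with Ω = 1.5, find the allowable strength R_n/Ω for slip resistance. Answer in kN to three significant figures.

R_n = μ · D_u · h_f · T_b · n_s · n_b = 0.5 × 1.13 × 1.0 × 408 × 2 × 8 = 3688 kN.
Allowable strength R_n/Ω = 3688 / 1.5 = 2460 kN.

2460 kN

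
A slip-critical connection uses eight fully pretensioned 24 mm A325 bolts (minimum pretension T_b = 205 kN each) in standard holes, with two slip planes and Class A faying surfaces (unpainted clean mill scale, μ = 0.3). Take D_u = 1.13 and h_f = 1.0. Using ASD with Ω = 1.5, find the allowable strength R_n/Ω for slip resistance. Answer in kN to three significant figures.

741 kN

R_n = μ · D_u · h_f · T_b · n_s · n_b = 0.3 × 1.13 × 1.0 × 205 × 2 × 8 = 1112 kN.
Allowable strength R_n/Ω = 1112 / 1.5 = 741 kN.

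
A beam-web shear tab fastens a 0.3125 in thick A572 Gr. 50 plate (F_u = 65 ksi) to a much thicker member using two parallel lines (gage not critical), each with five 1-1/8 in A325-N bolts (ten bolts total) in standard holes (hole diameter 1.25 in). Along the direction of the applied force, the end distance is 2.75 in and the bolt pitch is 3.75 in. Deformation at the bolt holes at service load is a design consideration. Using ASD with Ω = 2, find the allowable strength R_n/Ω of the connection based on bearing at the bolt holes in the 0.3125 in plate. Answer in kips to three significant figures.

271 kips

Per bolt r_n = 1.2 l_c t F_u ≤ 2.4 d t F_u; upper limit = 2.4 × 1.125 × 0.3125 × 65 = 54.84 kips.
Edge bolt: l_c = 2.75 − 1.25/2 = 2.125 in → 1.2 × 2.125 × 0.3125 × 65 = 51.8 → r_n = 51.8 kips.
Interior bolts: l_c = 3.75 − 1.25 = 2.5 in → 1.2 × 2.5 × 0.3125 × 65 = 60.94 → r_n = 54.84 kips.
R_n = 2 × 51.8 + 8 × 54.84 = 542.3 kips.
Allowable strength R_n/Ω = 542.3 / 2 = 271 kips.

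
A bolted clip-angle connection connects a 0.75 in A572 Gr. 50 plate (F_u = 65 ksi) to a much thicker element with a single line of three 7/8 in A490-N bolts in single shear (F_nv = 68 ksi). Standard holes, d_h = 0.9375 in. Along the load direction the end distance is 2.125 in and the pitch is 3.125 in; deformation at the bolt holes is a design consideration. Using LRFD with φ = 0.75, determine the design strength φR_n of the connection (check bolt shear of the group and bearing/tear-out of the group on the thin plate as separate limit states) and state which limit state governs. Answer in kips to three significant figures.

Bolt shear: A_b = π·0.875²/4 = 0.6013 in²; R_n = 68 × 0.6013 × 3 × 1 = 122.7 kips → 0.75 × 122.7 = 92 kips.
Bearing (1.2 l_c t F_u ≤ 2.4 d t F_u): upper limit = 2.4·0.875·0.75·65 = 102.4 kips.
  Edge l_c = 2.125 − 0.9375/2 = 1.656 → r_n = 96.89 kips; interior l_c = 3.125 − 0.9375 = 2.188 → r_n = 102.4 kips.
  R_n,bearing = 1·96.89 + 2·102.4 = 301.6 kips → 0.75 × 301.6 = 226 kips.
Bolt shear governs: 92 kips.

92 kips (bolt shear governs)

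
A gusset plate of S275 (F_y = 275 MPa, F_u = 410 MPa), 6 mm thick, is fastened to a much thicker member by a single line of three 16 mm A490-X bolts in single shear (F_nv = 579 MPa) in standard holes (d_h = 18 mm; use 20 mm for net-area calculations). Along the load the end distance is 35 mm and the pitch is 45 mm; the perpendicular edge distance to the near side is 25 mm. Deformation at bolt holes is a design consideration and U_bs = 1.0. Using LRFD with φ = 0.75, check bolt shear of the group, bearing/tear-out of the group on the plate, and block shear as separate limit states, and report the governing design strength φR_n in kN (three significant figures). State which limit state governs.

111 kN (block shear governs)

Bolt shear: A_b = π·16²/4 = 201.1 mm²; R_n = 579 × 201.1 × 3 × 1 / 1000 = 349.2 kN → 0.75 × 349.2 = 262 kN.
Bearing: edge l_c = 26, r_n = 76.75 kN; interior l_c = 27, r_n = 79.7 kN; R_n = 76.75 + 2·79.7 = 236.2 kN → 177 kN.
Block shear: A_gv = 750, A_nv = 450, A_nt = 90 mm²; R_n = min(0.6F_uA_nv, 0.6F_yA_gv) + U_bs·F_u·A_nt = 147.6 kN → 111 kN.
Block shear governs: 111 kN.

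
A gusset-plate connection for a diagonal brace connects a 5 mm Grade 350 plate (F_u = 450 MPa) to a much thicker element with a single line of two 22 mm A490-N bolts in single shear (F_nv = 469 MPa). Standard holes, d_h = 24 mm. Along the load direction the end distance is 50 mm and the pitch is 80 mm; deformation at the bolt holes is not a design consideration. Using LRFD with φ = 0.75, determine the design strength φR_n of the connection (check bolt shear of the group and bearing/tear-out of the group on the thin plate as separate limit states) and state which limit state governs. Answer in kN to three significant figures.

208 kN (bearing governs)

Bolt shear: A_b = π·22²/4 = 380.1 mm²; R_n = 469 × 380.1 × 2 × 1 / 1000 = 356.6 kN → 0.75 × 356.6 = 267 kN.
Bearing (1.5 l_c t F_u ≤ 3.0 d t F_u): upper limit = 3.0·22·5·450 / 1000 = 148.5 kN.
  Edge l_c = 50 − 24/2 = 38 → r_n = 128.2 kN; interior l_c = 80 − 24 = 56 → r_n = 148.5 kN.
  R_n,bearing = 1·128.2 + 1·148.5 = 276.8 kN → 0.75 × 276.8 = 208 kN.
Bearing governs: 208 kN.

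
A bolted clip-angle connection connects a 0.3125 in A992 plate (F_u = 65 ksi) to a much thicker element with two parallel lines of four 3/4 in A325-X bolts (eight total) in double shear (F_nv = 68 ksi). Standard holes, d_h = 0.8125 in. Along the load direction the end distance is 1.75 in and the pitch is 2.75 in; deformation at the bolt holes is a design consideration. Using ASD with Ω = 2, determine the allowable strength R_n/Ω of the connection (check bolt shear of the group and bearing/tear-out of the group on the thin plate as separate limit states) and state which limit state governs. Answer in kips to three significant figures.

142 kips (bearing governs)

Bolt shear: A_b = π·0.75²/4 = 0.4418 in²; R_n = 68 × 0.4418 × 8 × 2 = 480.7 kips → 480.7 / 2 = 240 kips.
Bearing (1.2 l_c t F_u ≤ 2.4 d t F_u): upper limit = 2.4·0.75·0.3125·65 = 36.56 kips.
  Edge l_c = 1.75 − 0.8125/2 = 1.344 → r_n = 32.75 kips; interior l_c = 2.75 − 0.8125 = 1.938 → r_n = 36.56 kips.
  R_n,bearing = 2·32.75 + 6·36.56 = 284.9 kips → 284.9 / 2 = 142 kips.
Bearing governs: 142 kips.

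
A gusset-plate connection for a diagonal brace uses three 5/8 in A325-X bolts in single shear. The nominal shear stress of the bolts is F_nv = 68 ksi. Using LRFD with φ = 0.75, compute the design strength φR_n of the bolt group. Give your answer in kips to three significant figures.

A_b = π × 0.625² / 4 = 0.3068 in².
R_n = F_nv · A_b · n · n_s = 68 × 0.3068 × 3 × 1 = 62.59 kips.
Design strength φR_n = 0.75 × 62.59 = 46.9 kips.

46.9 kips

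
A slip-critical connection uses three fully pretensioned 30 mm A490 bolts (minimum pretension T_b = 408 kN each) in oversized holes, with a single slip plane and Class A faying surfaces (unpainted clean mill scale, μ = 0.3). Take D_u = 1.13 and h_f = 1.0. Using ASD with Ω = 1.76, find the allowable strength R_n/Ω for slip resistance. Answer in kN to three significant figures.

R_n = μ · D_u · h_f · T_b · n_s · n_b = 0.3 × 1.13 × 1.0 × 408 × 1 × 3 = 414.9 kN.
Allowable strength R_n/Ω = 414.9 / 1.76 = 236 kN.

236 kN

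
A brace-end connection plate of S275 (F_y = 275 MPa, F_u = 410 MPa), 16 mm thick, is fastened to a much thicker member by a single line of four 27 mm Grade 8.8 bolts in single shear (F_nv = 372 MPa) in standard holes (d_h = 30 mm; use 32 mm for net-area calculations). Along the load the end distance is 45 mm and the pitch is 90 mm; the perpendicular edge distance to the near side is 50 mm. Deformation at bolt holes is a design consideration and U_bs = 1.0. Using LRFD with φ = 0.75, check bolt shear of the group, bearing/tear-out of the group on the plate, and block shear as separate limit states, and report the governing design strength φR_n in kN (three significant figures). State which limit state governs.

639 kN (bolt shear governs)

Bolt shear: A_b = π·27²/4 = 572.6 mm²; R_n = 372 × 572.6 × 4 × 1 / 1000 = 852 kN → 0.75 × 852 = 639 kN.
Bearing: edge l_c = 30, r_n = 236.2 kN; interior l_c = 60, r_n = 425.1 kN; R_n = 236.2 + 3·425.1 = 1511 kN → 1130 kN.
Block shear: A_gv = 5040, A_nv = 3248, A_nt = 544 mm²; R_n = min(0.6F_uA_nv, 0.6F_yA_gv) + U_bs·F_u·A_nt = 1022 kN → 767 kN.
Bolt shear governs: 639 kN.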